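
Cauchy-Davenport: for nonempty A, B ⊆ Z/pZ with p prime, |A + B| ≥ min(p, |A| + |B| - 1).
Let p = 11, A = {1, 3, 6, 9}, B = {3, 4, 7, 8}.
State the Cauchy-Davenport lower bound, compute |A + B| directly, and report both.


Cauchy-Davenport: |A + B| ≥ min(p, |A| + |B| - 1) for A, B nonempty in Z/pZ.
|A| = 4, |B| = 4, p = 11.
CD lower bound = min(11, 4 + 4 - 1) = min(11, 7) = 7.
Compute A + B mod 11 directly:
a = 1: 1+3=4, 1+4=5, 1+7=8, 1+8=9
a = 3: 3+3=6, 3+4=7, 3+7=10, 3+8=0
a = 6: 6+3=9, 6+4=10, 6+7=2, 6+8=3
a = 9: 9+3=1, 9+4=2, 9+7=5, 9+8=6
A + B = {0, 1, 2, 3, 4, 5, 6, 7, 8, 9, 10}, so |A + B| = 11.
Verify: 11 ≥ 7? Yes ✓.

CD lower bound = 7, actual |A + B| = 11.


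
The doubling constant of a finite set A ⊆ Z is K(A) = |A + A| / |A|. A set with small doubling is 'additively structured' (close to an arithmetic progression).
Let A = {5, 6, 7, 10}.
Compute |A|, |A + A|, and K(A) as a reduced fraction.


|A| = 4.
Compute A + A by enumerating all 16 pairs.
A + A = {10, 11, 12, 13, 14, 15, 16, 17, 20}, so |A + A| = 9.
K = |A + A| / |A| = 9/4 (already in lowest terms) ≈ 2.2500.
Reference: AP of size 4 gives K = 7/4 ≈ 1.7500; a fully generic set of size 4 gives K ≈ 2.5000.

|A| = 4, |A + A| = 9, K = 9/4.


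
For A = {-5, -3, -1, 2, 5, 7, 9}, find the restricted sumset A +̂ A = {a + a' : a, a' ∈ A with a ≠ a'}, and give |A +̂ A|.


Restricted sumset: A +̂ A = {a + a' : a ∈ A, a' ∈ A, a ≠ a'}.
Equivalently, take A + A and drop any sum 2a that is achievable ONLY as a + a for a ∈ A (i.e. sums representable only with equal summands).
Enumerate pairs (a, a') with a < a' (symmetric, so each unordered pair gives one sum; this covers all a ≠ a'):
  -5 + -3 = -8
  -5 + -1 = -6
  -5 + 2 = -3
  -5 + 5 = 0
  -5 + 7 = 2
  -5 + 9 = 4
  -3 + -1 = -4
  -3 + 2 = -1
  -3 + 5 = 2
  -3 + 7 = 4
  -3 + 9 = 6
  -1 + 2 = 1
  -1 + 5 = 4
  -1 + 7 = 6
  -1 + 9 = 8
  2 + 5 = 7
  2 + 7 = 9
  2 + 9 = 11
  5 + 7 = 12
  5 + 9 = 14
  7 + 9 = 16
Collected distinct sums: {-8, -6, -4, -3, -1, 0, 1, 2, 4, 6, 7, 8, 9, 11, 12, 14, 16}
|A +̂ A| = 17
(Reference bound: |A +̂ A| ≥ 2|A| - 3 for |A| ≥ 2, with |A| = 7 giving ≥ 11.)

|A +̂ A| = 17


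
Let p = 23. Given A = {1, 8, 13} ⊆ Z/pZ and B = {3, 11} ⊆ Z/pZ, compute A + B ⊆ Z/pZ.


Work in Z/23Z: reduce every sum a + b modulo 23.
Enumerate all 6 pairs:
a = 1: 1+3=4, 1+11=12
a = 8: 8+3=11, 8+11=19
a = 13: 13+3=16, 13+11=1
Distinct residues collected: {1, 4, 11, 12, 16, 19}
|A + B| = 6 (out of 23 total residues).

A + B = {1, 4, 11, 12, 16, 19}


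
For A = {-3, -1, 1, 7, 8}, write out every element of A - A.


A - A = {a - a' : a, a' ∈ A}.
Compute a - a' for each ordered pair (a, a'):
a = -3: -3--3=0, -3--1=-2, -3-1=-4, -3-7=-10, -3-8=-11
a = -1: -1--3=2, -1--1=0, -1-1=-2, -1-7=-8, -1-8=-9
a = 1: 1--3=4, 1--1=2, 1-1=0, 1-7=-6, 1-8=-7
a = 7: 7--3=10, 7--1=8, 7-1=6, 7-7=0, 7-8=-1
a = 8: 8--3=11, 8--1=9, 8-1=7, 8-7=1, 8-8=0
Collecting distinct values (and noting 0 appears from a-a):
A - A = {-11, -10, -9, -8, -7, -6, -4, -2, -1, 0, 1, 2, 4, 6, 7, 8, 9, 10, 11}
|A - A| = 19

A - A = {-11, -10, -9, -8, -7, -6, -4, -2, -1, 0, 1, 2, 4, 6, 7, 8, 9, 10, 11}


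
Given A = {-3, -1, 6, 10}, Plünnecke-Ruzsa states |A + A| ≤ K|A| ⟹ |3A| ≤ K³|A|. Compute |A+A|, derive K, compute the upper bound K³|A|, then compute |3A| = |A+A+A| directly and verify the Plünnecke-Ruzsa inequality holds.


|A| = 4.
Step 1: Compute A + A by enumerating all 16 pairs.
A + A = {-6, -4, -2, 3, 5, 7, 9, 12, 16, 20}, so |A + A| = 10.
Step 2: Doubling constant K = |A + A|/|A| = 10/4 = 10/4 ≈ 2.5000.
Step 3: Plünnecke-Ruzsa gives |3A| ≤ K³·|A| = (2.5000)³ · 4 ≈ 62.5000.
Step 4: Compute 3A = A + A + A directly by enumerating all triples (a,b,c) ∈ A³; |3A| = 19.
Step 5: Check 19 ≤ 62.5000? Yes ✓.

K = 10/4, Plünnecke-Ruzsa bound K³|A| ≈ 62.5000, |3A| = 19, inequality holds.


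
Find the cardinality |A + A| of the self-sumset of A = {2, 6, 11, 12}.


A + A = {a + a' : a, a' ∈ A}; |A| = 4.
General bounds: 2|A| - 1 ≤ |A + A| ≤ |A|(|A|+1)/2, i.e. 7 ≤ |A + A| ≤ 10.
Lower bound 2|A|-1 is attained iff A is an arithmetic progression.
Enumerate sums a + a' for a ≤ a' (symmetric, so this suffices):
a = 2: 2+2=4, 2+6=8, 2+11=13, 2+12=14
a = 6: 6+6=12, 6+11=17, 6+12=18
a = 11: 11+11=22, 11+12=23
a = 12: 12+12=24
Distinct sums: {4, 8, 12, 13, 14, 17, 18, 22, 23, 24}
|A + A| = 10

|A + A| = 10


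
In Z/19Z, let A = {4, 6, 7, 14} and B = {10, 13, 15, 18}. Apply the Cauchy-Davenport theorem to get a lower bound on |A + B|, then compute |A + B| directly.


Cauchy-Davenport: |A + B| ≥ min(p, |A| + |B| - 1) for A, B nonempty in Z/pZ.
|A| = 4, |B| = 4, p = 19.
CD lower bound = min(19, 4 + 4 - 1) = min(19, 7) = 7.
Compute A + B mod 19 directly:
a = 4: 4+10=14, 4+13=17, 4+15=0, 4+18=3
a = 6: 6+10=16, 6+13=0, 6+15=2, 6+18=5
a = 7: 7+10=17, 7+13=1, 7+15=3, 7+18=6
a = 14: 14+10=5, 14+13=8, 14+15=10, 14+18=13
A + B = {0, 1, 2, 3, 5, 6, 8, 10, 13, 14, 16, 17}, so |A + B| = 12.
Verify: 12 ≥ 7? Yes ✓.

CD lower bound = 7, actual |A + B| = 12.


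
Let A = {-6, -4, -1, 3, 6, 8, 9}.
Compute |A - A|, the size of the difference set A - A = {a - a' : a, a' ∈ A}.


A - A = {a - a' : a, a' ∈ A}; |A| = 7.
Bounds: 2|A|-1 ≤ |A - A| ≤ |A|² - |A| + 1, i.e. 13 ≤ |A - A| ≤ 43.
Note: 0 ∈ A - A always (from a - a). The set is symmetric: if d ∈ A - A then -d ∈ A - A.
Enumerate nonzero differences d = a - a' with a > a' (then include -d):
Positive differences: {1, 2, 3, 4, 5, 6, 7, 9, 10, 12, 13, 14, 15}
Full difference set: {0} ∪ (positive diffs) ∪ (negative diffs).
|A - A| = 1 + 2·13 = 27 (matches direct enumeration: 27).

|A - A| = 27


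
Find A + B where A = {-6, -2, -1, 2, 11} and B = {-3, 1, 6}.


A + B = {a + b : a ∈ A, b ∈ B}.
Enumerate all |A|·|B| = 5·3 = 15 pairs (a, b) and collect distinct sums.
a = -6: -6+-3=-9, -6+1=-5, -6+6=0
a = -2: -2+-3=-5, -2+1=-1, -2+6=4
a = -1: -1+-3=-4, -1+1=0, -1+6=5
a = 2: 2+-3=-1, 2+1=3, 2+6=8
a = 11: 11+-3=8, 11+1=12, 11+6=17
Collecting distinct sums: A + B = {-9, -5, -4, -1, 0, 3, 4, 5, 8, 12, 17}
|A + B| = 11

A + B = {-9, -5, -4, -1, 0, 3, 4, 5, 8, 12, 17}


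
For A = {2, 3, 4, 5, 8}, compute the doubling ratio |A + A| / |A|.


|A| = 5.
Compute A + A by enumerating all 25 pairs.
A + A = {4, 5, 6, 7, 8, 9, 10, 11, 12, 13, 16}, so |A + A| = 11.
K = |A + A| / |A| = 11/5 (already in lowest terms) ≈ 2.2000.
Reference: AP of size 5 gives K = 9/5 ≈ 1.8000; a fully generic set of size 5 gives K ≈ 3.0000.

|A| = 5, |A + A| = 11, K = 11/5.


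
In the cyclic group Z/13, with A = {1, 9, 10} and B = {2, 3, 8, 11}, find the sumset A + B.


Work in Z/13Z: reduce every sum a + b modulo 13.
Enumerate all 12 pairs:
a = 1: 1+2=3, 1+3=4, 1+8=9, 1+11=12
a = 9: 9+2=11, 9+3=12, 9+8=4, 9+11=7
a = 10: 10+2=12, 10+3=0, 10+8=5, 10+11=8
Distinct residues collected: {0, 3, 4, 5, 7, 8, 9, 11, 12}
|A + B| = 9 (out of 13 total residues).

A + B = {0, 3, 4, 5, 7, 8, 9, 11, 12}


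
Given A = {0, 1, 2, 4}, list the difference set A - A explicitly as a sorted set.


A - A = {a - a' : a, a' ∈ A}.
Compute a - a' for each ordered pair (a, a'):
a = 0: 0-0=0, 0-1=-1, 0-2=-2, 0-4=-4
a = 1: 1-0=1, 1-1=0, 1-2=-1, 1-4=-3
a = 2: 2-0=2, 2-1=1, 2-2=0, 2-4=-2
a = 4: 4-0=4, 4-1=3, 4-2=2, 4-4=0
Collecting distinct values (and noting 0 appears from a-a):
A - A = {-4, -3, -2, -1, 0, 1, 2, 3, 4}
|A - A| = 9

A - A = {-4, -3, -2, -1, 0, 1, 2, 3, 4}


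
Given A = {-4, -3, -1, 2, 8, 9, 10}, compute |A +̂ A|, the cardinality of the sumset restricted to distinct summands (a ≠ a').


Restricted sumset: A +̂ A = {a + a' : a ∈ A, a' ∈ A, a ≠ a'}.
Equivalently, take A + A and drop any sum 2a that is achievable ONLY as a + a for a ∈ A (i.e. sums representable only with equal summands).
Enumerate pairs (a, a') with a < a' (symmetric, so each unordered pair gives one sum; this covers all a ≠ a'):
  -4 + -3 = -7
  -4 + -1 = -5
  -4 + 2 = -2
  -4 + 8 = 4
  -4 + 9 = 5
  -4 + 10 = 6
  -3 + -1 = -4
  -3 + 2 = -1
  -3 + 8 = 5
  -3 + 9 = 6
  -3 + 10 = 7
  -1 + 2 = 1
  -1 + 8 = 7
  -1 + 9 = 8
  -1 + 10 = 9
  2 + 8 = 10
  2 + 9 = 11
  2 + 10 = 12
  8 + 9 = 17
  8 + 10 = 18
  9 + 10 = 19
Collected distinct sums: {-7, -5, -4, -2, -1, 1, 4, 5, 6, 7, 8, 9, 10, 11, 12, 17, 18, 19}
|A +̂ A| = 18
(Reference bound: |A +̂ A| ≥ 2|A| - 3 for |A| ≥ 2, with |A| = 7 giving ≥ 11.)

|A +̂ A| = 18


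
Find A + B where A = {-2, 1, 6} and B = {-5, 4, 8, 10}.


A + B = {a + b : a ∈ A, b ∈ B}.
Enumerate all |A|·|B| = 3·4 = 12 pairs (a, b) and collect distinct sums.
a = -2: -2+-5=-7, -2+4=2, -2+8=6, -2+10=8
a = 1: 1+-5=-4, 1+4=5, 1+8=9, 1+10=11
a = 6: 6+-5=1, 6+4=10, 6+8=14, 6+10=16
Collecting distinct sums: A + B = {-7, -4, 1, 2, 5, 6, 8, 9, 10, 11, 14, 16}
|A + B| = 12

A + B = {-7, -4, 1, 2, 5, 6, 8, 9, 10, 11, 14, 16}


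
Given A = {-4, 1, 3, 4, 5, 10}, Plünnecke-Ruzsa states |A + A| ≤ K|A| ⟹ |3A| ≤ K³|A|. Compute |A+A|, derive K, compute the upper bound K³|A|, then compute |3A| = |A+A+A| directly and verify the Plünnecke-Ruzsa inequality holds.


|A| = 6.
Step 1: Compute A + A by enumerating all 36 pairs.
A + A = {-8, -3, -1, 0, 1, 2, 4, 5, 6, 7, 8, 9, 10, 11, 13, 14, 15, 20}, so |A + A| = 18.
Step 2: Doubling constant K = |A + A|/|A| = 18/6 = 18/6 ≈ 3.0000.
Step 3: Plünnecke-Ruzsa gives |3A| ≤ K³·|A| = (3.0000)³ · 6 ≈ 162.0000.
Step 4: Compute 3A = A + A + A directly by enumerating all triples (a,b,c) ∈ A³; |3A| = 32.
Step 5: Check 32 ≤ 162.0000? Yes ✓.

K = 18/6, Plünnecke-Ruzsa bound K³|A| ≈ 162.0000, |3A| = 32, inequality holds.


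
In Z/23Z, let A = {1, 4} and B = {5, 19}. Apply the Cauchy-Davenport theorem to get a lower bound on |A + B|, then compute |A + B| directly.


Cauchy-Davenport: |A + B| ≥ min(p, |A| + |B| - 1) for A, B nonempty in Z/pZ.
|A| = 2, |B| = 2, p = 23.
CD lower bound = min(23, 2 + 2 - 1) = min(23, 3) = 3.
Compute A + B mod 23 directly:
a = 1: 1+5=6, 1+19=20
a = 4: 4+5=9, 4+19=0
A + B = {0, 6, 9, 20}, so |A + B| = 4.
Verify: 4 ≥ 3? Yes ✓.

CD lower bound = 3, actual |A + B| = 4.


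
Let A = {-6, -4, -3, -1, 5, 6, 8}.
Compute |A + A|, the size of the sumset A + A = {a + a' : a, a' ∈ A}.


A + A = {a + a' : a, a' ∈ A}; |A| = 7.
General bounds: 2|A| - 1 ≤ |A + A| ≤ |A|(|A|+1)/2, i.e. 13 ≤ |A + A| ≤ 28.
Lower bound 2|A|-1 is attained iff A is an arithmetic progression.
Enumerate sums a + a' for a ≤ a' (symmetric, so this suffices):
a = -6: -6+-6=-12, -6+-4=-10, -6+-3=-9, -6+-1=-7, -6+5=-1, -6+6=0, -6+8=2
a = -4: -4+-4=-8, -4+-3=-7, -4+-1=-5, -4+5=1, -4+6=2, -4+8=4
a = -3: -3+-3=-6, -3+-1=-4, -3+5=2, -3+6=3, -3+8=5
a = -1: -1+-1=-2, -1+5=4, -1+6=5, -1+8=7
a = 5: 5+5=10, 5+6=11, 5+8=13
a = 6: 6+6=12, 6+8=14
a = 8: 8+8=16
Distinct sums: {-12, -10, -9, -8, -7, -6, -5, -4, -2, -1, 0, 1, 2, 3, 4, 5, 7, 10, 11, 12, 13, 14, 16}
|A + A| = 23

|A + A| = 23


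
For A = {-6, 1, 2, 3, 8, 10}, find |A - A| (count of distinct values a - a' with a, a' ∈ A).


A - A = {a - a' : a, a' ∈ A}; |A| = 6.
Bounds: 2|A|-1 ≤ |A - A| ≤ |A|² - |A| + 1, i.e. 11 ≤ |A - A| ≤ 31.
Note: 0 ∈ A - A always (from a - a). The set is symmetric: if d ∈ A - A then -d ∈ A - A.
Enumerate nonzero differences d = a - a' with a > a' (then include -d):
Positive differences: {1, 2, 5, 6, 7, 8, 9, 14, 16}
Full difference set: {0} ∪ (positive diffs) ∪ (negative diffs).
|A - A| = 1 + 2·9 = 19 (matches direct enumeration: 19).

|A - A| = 19


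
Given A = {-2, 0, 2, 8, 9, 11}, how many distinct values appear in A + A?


A + A = {a + a' : a, a' ∈ A}; |A| = 6.
General bounds: 2|A| - 1 ≤ |A + A| ≤ |A|(|A|+1)/2, i.e. 11 ≤ |A + A| ≤ 21.
Lower bound 2|A|-1 is attained iff A is an arithmetic progression.
Enumerate sums a + a' for a ≤ a' (symmetric, so this suffices):
a = -2: -2+-2=-4, -2+0=-2, -2+2=0, -2+8=6, -2+9=7, -2+11=9
a = 0: 0+0=0, 0+2=2, 0+8=8, 0+9=9, 0+11=11
a = 2: 2+2=4, 2+8=10, 2+9=11, 2+11=13
a = 8: 8+8=16, 8+9=17, 8+11=19
a = 9: 9+9=18, 9+11=20
a = 11: 11+11=22
Distinct sums: {-4, -2, 0, 2, 4, 6, 7, 8, 9, 10, 11, 13, 16, 17, 18, 19, 20, 22}
|A + A| = 18

|A + A| = 18


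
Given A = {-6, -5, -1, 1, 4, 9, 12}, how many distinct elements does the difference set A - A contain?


A - A = {a - a' : a, a' ∈ A}; |A| = 7.
Bounds: 2|A|-1 ≤ |A - A| ≤ |A|² - |A| + 1, i.e. 13 ≤ |A - A| ≤ 43.
Note: 0 ∈ A - A always (from a - a). The set is symmetric: if d ∈ A - A then -d ∈ A - A.
Enumerate nonzero differences d = a - a' with a > a' (then include -d):
Positive differences: {1, 2, 3, 4, 5, 6, 7, 8, 9, 10, 11, 13, 14, 15, 17, 18}
Full difference set: {0} ∪ (positive diffs) ∪ (negative diffs).
|A - A| = 1 + 2·16 = 33 (matches direct enumeration: 33).

|A - A| = 33


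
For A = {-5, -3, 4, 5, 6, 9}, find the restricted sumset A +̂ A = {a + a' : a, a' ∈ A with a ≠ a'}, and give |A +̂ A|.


Restricted sumset: A +̂ A = {a + a' : a ∈ A, a' ∈ A, a ≠ a'}.
Equivalently, take A + A and drop any sum 2a that is achievable ONLY as a + a for a ∈ A (i.e. sums representable only with equal summands).
Enumerate pairs (a, a') with a < a' (symmetric, so each unordered pair gives one sum; this covers all a ≠ a'):
  -5 + -3 = -8
  -5 + 4 = -1
  -5 + 5 = 0
  -5 + 6 = 1
  -5 + 9 = 4
  -3 + 4 = 1
  -3 + 5 = 2
  -3 + 6 = 3
  -3 + 9 = 6
  4 + 5 = 9
  4 + 6 = 10
  4 + 9 = 13
  5 + 6 = 11
  5 + 9 = 14
  6 + 9 = 15
Collected distinct sums: {-8, -1, 0, 1, 2, 3, 4, 6, 9, 10, 11, 13, 14, 15}
|A +̂ A| = 14
(Reference bound: |A +̂ A| ≥ 2|A| - 3 for |A| ≥ 2, with |A| = 6 giving ≥ 9.)

|A +̂ A| = 14


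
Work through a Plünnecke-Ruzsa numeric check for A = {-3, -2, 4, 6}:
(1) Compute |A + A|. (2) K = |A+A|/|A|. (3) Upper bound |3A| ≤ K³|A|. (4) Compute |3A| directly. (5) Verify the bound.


|A| = 4.
Step 1: Compute A + A by enumerating all 16 pairs.
A + A = {-6, -5, -4, 1, 2, 3, 4, 8, 10, 12}, so |A + A| = 10.
Step 2: Doubling constant K = |A + A|/|A| = 10/4 = 10/4 ≈ 2.5000.
Step 3: Plünnecke-Ruzsa gives |3A| ≤ K³·|A| = (2.5000)³ · 4 ≈ 62.5000.
Step 4: Compute 3A = A + A + A directly by enumerating all triples (a,b,c) ∈ A³; |3A| = 19.
Step 5: Check 19 ≤ 62.5000? Yes ✓.

K = 10/4, Plünnecke-Ruzsa bound K³|A| ≈ 62.5000, |3A| = 19, inequality holds.


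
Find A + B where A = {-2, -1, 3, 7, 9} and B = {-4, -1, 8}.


A + B = {a + b : a ∈ A, b ∈ B}.
Enumerate all |A|·|B| = 5·3 = 15 pairs (a, b) and collect distinct sums.
a = -2: -2+-4=-6, -2+-1=-3, -2+8=6
a = -1: -1+-4=-5, -1+-1=-2, -1+8=7
a = 3: 3+-4=-1, 3+-1=2, 3+8=11
a = 7: 7+-4=3, 7+-1=6, 7+8=15
a = 9: 9+-4=5, 9+-1=8, 9+8=17
Collecting distinct sums: A + B = {-6, -5, -3, -2, -1, 2, 3, 5, 6, 7, 8, 11, 15, 17}
|A + B| = 14

A + B = {-6, -5, -3, -2, -1, 2, 3, 5, 6, 7, 8, 11, 15, 17}


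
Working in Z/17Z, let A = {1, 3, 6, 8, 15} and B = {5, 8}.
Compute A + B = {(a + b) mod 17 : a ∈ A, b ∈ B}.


Work in Z/17Z: reduce every sum a + b modulo 17.
Enumerate all 10 pairs:
a = 1: 1+5=6, 1+8=9
a = 3: 3+5=8, 3+8=11
a = 6: 6+5=11, 6+8=14
a = 8: 8+5=13, 8+8=16
a = 15: 15+5=3, 15+8=6
Distinct residues collected: {3, 6, 8, 9, 11, 13, 14, 16}
|A + B| = 8 (out of 17 total residues).

A + B = {3, 6, 8, 9, 11, 13, 14, 16}


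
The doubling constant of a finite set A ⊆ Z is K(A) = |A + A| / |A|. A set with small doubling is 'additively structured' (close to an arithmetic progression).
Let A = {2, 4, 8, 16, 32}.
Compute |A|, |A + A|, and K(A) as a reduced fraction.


|A| = 5.
Compute A + A by enumerating all 25 pairs.
A + A = {4, 6, 8, 10, 12, 16, 18, 20, 24, 32, 34, 36, 40, 48, 64}, so |A + A| = 15.
K = |A + A| / |A| = 15/5 = 3/1 ≈ 3.0000.
Reference: AP of size 5 gives K = 9/5 ≈ 1.8000; a fully generic set of size 5 gives K ≈ 3.0000.

|A| = 5, |A + A| = 15, K = 15/5 = 3/1.


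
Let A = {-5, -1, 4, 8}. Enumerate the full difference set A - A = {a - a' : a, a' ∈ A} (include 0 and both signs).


A - A = {a - a' : a, a' ∈ A}.
Compute a - a' for each ordered pair (a, a'):
a = -5: -5--5=0, -5--1=-4, -5-4=-9, -5-8=-13
a = -1: -1--5=4, -1--1=0, -1-4=-5, -1-8=-9
a = 4: 4--5=9, 4--1=5, 4-4=0, 4-8=-4
a = 8: 8--5=13, 8--1=9, 8-4=4, 8-8=0
Collecting distinct values (and noting 0 appears from a-a):
A - A = {-13, -9, -5, -4, 0, 4, 5, 9, 13}
|A - A| = 9

A - A = {-13, -9, -5, -4, 0, 4, 5, 9, 13}


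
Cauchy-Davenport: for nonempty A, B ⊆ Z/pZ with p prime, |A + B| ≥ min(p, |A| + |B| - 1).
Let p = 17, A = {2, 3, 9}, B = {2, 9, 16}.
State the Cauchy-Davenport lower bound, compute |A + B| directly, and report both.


Cauchy-Davenport: |A + B| ≥ min(p, |A| + |B| - 1) for A, B nonempty in Z/pZ.
|A| = 3, |B| = 3, p = 17.
CD lower bound = min(17, 3 + 3 - 1) = min(17, 5) = 5.
Compute A + B mod 17 directly:
a = 2: 2+2=4, 2+9=11, 2+16=1
a = 3: 3+2=5, 3+9=12, 3+16=2
a = 9: 9+2=11, 9+9=1, 9+16=8
A + B = {1, 2, 4, 5, 8, 11, 12}, so |A + B| = 7.
Verify: 7 ≥ 5? Yes ✓.

CD lower bound = 5, actual |A + B| = 7.


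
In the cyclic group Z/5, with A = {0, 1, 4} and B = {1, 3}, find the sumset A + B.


Work in Z/5Z: reduce every sum a + b modulo 5.
Enumerate all 6 pairs:
a = 0: 0+1=1, 0+3=3
a = 1: 1+1=2, 1+3=4
a = 4: 4+1=0, 4+3=2
Distinct residues collected: {0, 1, 2, 3, 4}
|A + B| = 5 (out of 5 total residues).

A + B = {0, 1, 2, 3, 4}


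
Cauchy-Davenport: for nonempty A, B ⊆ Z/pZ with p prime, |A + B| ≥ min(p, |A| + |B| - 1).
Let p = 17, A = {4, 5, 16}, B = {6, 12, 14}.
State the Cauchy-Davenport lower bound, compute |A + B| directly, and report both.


Cauchy-Davenport: |A + B| ≥ min(p, |A| + |B| - 1) for A, B nonempty in Z/pZ.
|A| = 3, |B| = 3, p = 17.
CD lower bound = min(17, 3 + 3 - 1) = min(17, 5) = 5.
Compute A + B mod 17 directly:
a = 4: 4+6=10, 4+12=16, 4+14=1
a = 5: 5+6=11, 5+12=0, 5+14=2
a = 16: 16+6=5, 16+12=11, 16+14=13
A + B = {0, 1, 2, 5, 10, 11, 13, 16}, so |A + B| = 8.
Verify: 8 ≥ 5? Yes ✓.

CD lower bound = 5, actual |A + B| = 8.


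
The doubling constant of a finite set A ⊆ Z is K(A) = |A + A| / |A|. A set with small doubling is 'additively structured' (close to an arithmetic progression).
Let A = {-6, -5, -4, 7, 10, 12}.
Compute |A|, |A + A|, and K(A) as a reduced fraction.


|A| = 6.
Compute A + A by enumerating all 36 pairs.
A + A = {-12, -11, -10, -9, -8, 1, 2, 3, 4, 5, 6, 7, 8, 14, 17, 19, 20, 22, 24}, so |A + A| = 19.
K = |A + A| / |A| = 19/6 (already in lowest terms) ≈ 3.1667.
Reference: AP of size 6 gives K = 11/6 ≈ 1.8333; a fully generic set of size 6 gives K ≈ 3.5000.

|A| = 6, |A + A| = 19, K = 19/6.


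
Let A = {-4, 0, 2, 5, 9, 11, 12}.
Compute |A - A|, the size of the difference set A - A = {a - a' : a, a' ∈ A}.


A - A = {a - a' : a, a' ∈ A}; |A| = 7.
Bounds: 2|A|-1 ≤ |A - A| ≤ |A|² - |A| + 1, i.e. 13 ≤ |A - A| ≤ 43.
Note: 0 ∈ A - A always (from a - a). The set is symmetric: if d ∈ A - A then -d ∈ A - A.
Enumerate nonzero differences d = a - a' with a > a' (then include -d):
Positive differences: {1, 2, 3, 4, 5, 6, 7, 9, 10, 11, 12, 13, 15, 16}
Full difference set: {0} ∪ (positive diffs) ∪ (negative diffs).
|A - A| = 1 + 2·14 = 29 (matches direct enumeration: 29).

|A - A| = 29


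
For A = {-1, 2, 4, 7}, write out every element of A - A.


A - A = {a - a' : a, a' ∈ A}.
Compute a - a' for each ordered pair (a, a'):
a = -1: -1--1=0, -1-2=-3, -1-4=-5, -1-7=-8
a = 2: 2--1=3, 2-2=0, 2-4=-2, 2-7=-5
a = 4: 4--1=5, 4-2=2, 4-4=0, 4-7=-3
a = 7: 7--1=8, 7-2=5, 7-4=3, 7-7=0
Collecting distinct values (and noting 0 appears from a-a):
A - A = {-8, -5, -3, -2, 0, 2, 3, 5, 8}
|A - A| = 9

A - A = {-8, -5, -3, -2, 0, 2, 3, 5, 8}


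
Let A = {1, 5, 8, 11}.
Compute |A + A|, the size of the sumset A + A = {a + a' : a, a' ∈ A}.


A + A = {a + a' : a, a' ∈ A}; |A| = 4.
General bounds: 2|A| - 1 ≤ |A + A| ≤ |A|(|A|+1)/2, i.e. 7 ≤ |A + A| ≤ 10.
Lower bound 2|A|-1 is attained iff A is an arithmetic progression.
Enumerate sums a + a' for a ≤ a' (symmetric, so this suffices):
a = 1: 1+1=2, 1+5=6, 1+8=9, 1+11=12
a = 5: 5+5=10, 5+8=13, 5+11=16
a = 8: 8+8=16, 8+11=19
a = 11: 11+11=22
Distinct sums: {2, 6, 9, 10, 12, 13, 16, 19, 22}
|A + A| = 9

|A + A| = 9


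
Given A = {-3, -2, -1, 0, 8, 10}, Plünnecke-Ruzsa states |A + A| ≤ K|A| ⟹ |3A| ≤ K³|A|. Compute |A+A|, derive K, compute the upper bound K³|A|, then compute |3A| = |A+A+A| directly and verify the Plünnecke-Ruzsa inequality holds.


|A| = 6.
Step 1: Compute A + A by enumerating all 36 pairs.
A + A = {-6, -5, -4, -3, -2, -1, 0, 5, 6, 7, 8, 9, 10, 16, 18, 20}, so |A + A| = 16.
Step 2: Doubling constant K = |A + A|/|A| = 16/6 = 16/6 ≈ 2.6667.
Step 3: Plünnecke-Ruzsa gives |3A| ≤ K³·|A| = (2.6667)³ · 6 ≈ 113.7778.
Step 4: Compute 3A = A + A + A directly by enumerating all triples (a,b,c) ∈ A³; |3A| = 31.
Step 5: Check 31 ≤ 113.7778? Yes ✓.

K = 16/6, Plünnecke-Ruzsa bound K³|A| ≈ 113.7778, |3A| = 31, inequality holds.


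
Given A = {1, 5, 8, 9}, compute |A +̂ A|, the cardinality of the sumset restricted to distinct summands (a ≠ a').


Restricted sumset: A +̂ A = {a + a' : a ∈ A, a' ∈ A, a ≠ a'}.
Equivalently, take A + A and drop any sum 2a that is achievable ONLY as a + a for a ∈ A (i.e. sums representable only with equal summands).
Enumerate pairs (a, a') with a < a' (symmetric, so each unordered pair gives one sum; this covers all a ≠ a'):
  1 + 5 = 6
  1 + 8 = 9
  1 + 9 = 10
  5 + 8 = 13
  5 + 9 = 14
  8 + 9 = 17
Collected distinct sums: {6, 9, 10, 13, 14, 17}
|A +̂ A| = 6
(Reference bound: |A +̂ A| ≥ 2|A| - 3 for |A| ≥ 2, with |A| = 4 giving ≥ 5.)

|A +̂ A| = 6


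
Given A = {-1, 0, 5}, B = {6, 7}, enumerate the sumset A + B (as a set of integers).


A + B = {a + b : a ∈ A, b ∈ B}.
Enumerate all |A|·|B| = 3·2 = 6 pairs (a, b) and collect distinct sums.
a = -1: -1+6=5, -1+7=6
a = 0: 0+6=6, 0+7=7
a = 5: 5+6=11, 5+7=12
Collecting distinct sums: A + B = {5, 6, 7, 11, 12}
|A + B| = 5

A + B = {5, 6, 7, 11, 12}


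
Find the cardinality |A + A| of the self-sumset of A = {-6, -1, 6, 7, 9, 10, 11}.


A + A = {a + a' : a, a' ∈ A}; |A| = 7.
General bounds: 2|A| - 1 ≤ |A + A| ≤ |A|(|A|+1)/2, i.e. 13 ≤ |A + A| ≤ 28.
Lower bound 2|A|-1 is attained iff A is an arithmetic progression.
Enumerate sums a + a' for a ≤ a' (symmetric, so this suffices):
a = -6: -6+-6=-12, -6+-1=-7, -6+6=0, -6+7=1, -6+9=3, -6+10=4, -6+11=5
a = -1: -1+-1=-2, -1+6=5, -1+7=6, -1+9=8, -1+10=9, -1+11=10
a = 6: 6+6=12, 6+7=13, 6+9=15, 6+10=16, 6+11=17
a = 7: 7+7=14, 7+9=16, 7+10=17, 7+11=18
a = 9: 9+9=18, 9+10=19, 9+11=20
a = 10: 10+10=20, 10+11=21
a = 11: 11+11=22
Distinct sums: {-12, -7, -2, 0, 1, 3, 4, 5, 6, 8, 9, 10, 12, 13, 14, 15, 16, 17, 18, 19, 20, 21, 22}
|A + A| = 23

|A + A| = 23


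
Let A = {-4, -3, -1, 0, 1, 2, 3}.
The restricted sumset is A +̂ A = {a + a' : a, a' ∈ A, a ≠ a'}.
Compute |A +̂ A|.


Restricted sumset: A +̂ A = {a + a' : a ∈ A, a' ∈ A, a ≠ a'}.
Equivalently, take A + A and drop any sum 2a that is achievable ONLY as a + a for a ∈ A (i.e. sums representable only with equal summands).
Enumerate pairs (a, a') with a < a' (symmetric, so each unordered pair gives one sum; this covers all a ≠ a'):
  -4 + -3 = -7
  -4 + -1 = -5
  -4 + 0 = -4
  -4 + 1 = -3
  -4 + 2 = -2
  -4 + 3 = -1
  -3 + -1 = -4
  -3 + 0 = -3
  -3 + 1 = -2
  -3 + 2 = -1
  -3 + 3 = 0
  -1 + 0 = -1
  -1 + 1 = 0
  -1 + 2 = 1
  -1 + 3 = 2
  0 + 1 = 1
  0 + 2 = 2
  0 + 3 = 3
  1 + 2 = 3
  1 + 3 = 4
  2 + 3 = 5
Collected distinct sums: {-7, -5, -4, -3, -2, -1, 0, 1, 2, 3, 4, 5}
|A +̂ A| = 12
(Reference bound: |A +̂ A| ≥ 2|A| - 3 for |A| ≥ 2, with |A| = 7 giving ≥ 11.)

|A +̂ A| = 12


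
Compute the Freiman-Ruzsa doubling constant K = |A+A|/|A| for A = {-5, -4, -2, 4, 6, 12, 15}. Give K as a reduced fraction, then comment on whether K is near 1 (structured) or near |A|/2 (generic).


|A| = 7.
Compute A + A by enumerating all 49 pairs.
A + A = {-10, -9, -8, -7, -6, -4, -1, 0, 1, 2, 4, 7, 8, 10, 11, 12, 13, 16, 18, 19, 21, 24, 27, 30}, so |A + A| = 24.
K = |A + A| / |A| = 24/7 (already in lowest terms) ≈ 3.4286.
Reference: AP of size 7 gives K = 13/7 ≈ 1.8571; a fully generic set of size 7 gives K ≈ 4.0000.

|A| = 7, |A + A| = 24, K = 24/7.


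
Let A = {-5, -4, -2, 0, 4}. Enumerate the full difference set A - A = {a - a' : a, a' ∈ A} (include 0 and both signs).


A - A = {a - a' : a, a' ∈ A}.
Compute a - a' for each ordered pair (a, a'):
a = -5: -5--5=0, -5--4=-1, -5--2=-3, -5-0=-5, -5-4=-9
a = -4: -4--5=1, -4--4=0, -4--2=-2, -4-0=-4, -4-4=-8
a = -2: -2--5=3, -2--4=2, -2--2=0, -2-0=-2, -2-4=-6
a = 0: 0--5=5, 0--4=4, 0--2=2, 0-0=0, 0-4=-4
a = 4: 4--5=9, 4--4=8, 4--2=6, 4-0=4, 4-4=0
Collecting distinct values (and noting 0 appears from a-a):
A - A = {-9, -8, -6, -5, -4, -3, -2, -1, 0, 1, 2, 3, 4, 5, 6, 8, 9}
|A - A| = 17

A - A = {-9, -8, -6, -5, -4, -3, -2, -1, 0, 1, 2, 3, 4, 5, 6, 8, 9}


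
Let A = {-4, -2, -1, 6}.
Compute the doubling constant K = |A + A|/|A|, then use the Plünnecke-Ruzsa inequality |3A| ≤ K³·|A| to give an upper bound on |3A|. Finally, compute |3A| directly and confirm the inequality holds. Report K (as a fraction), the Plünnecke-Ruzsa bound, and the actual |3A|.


|A| = 4.
Step 1: Compute A + A by enumerating all 16 pairs.
A + A = {-8, -6, -5, -4, -3, -2, 2, 4, 5, 12}, so |A + A| = 10.
Step 2: Doubling constant K = |A + A|/|A| = 10/4 = 10/4 ≈ 2.5000.
Step 3: Plünnecke-Ruzsa gives |3A| ≤ K³·|A| = (2.5000)³ · 4 ≈ 62.5000.
Step 4: Compute 3A = A + A + A directly by enumerating all triples (a,b,c) ∈ A³; |3A| = 19.
Step 5: Check 19 ≤ 62.5000? Yes ✓.

K = 10/4, Plünnecke-Ruzsa bound K³|A| ≈ 62.5000, |3A| = 19, inequality holds.


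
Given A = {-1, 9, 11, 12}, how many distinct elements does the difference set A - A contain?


A - A = {a - a' : a, a' ∈ A}; |A| = 4.
Bounds: 2|A|-1 ≤ |A - A| ≤ |A|² - |A| + 1, i.e. 7 ≤ |A - A| ≤ 13.
Note: 0 ∈ A - A always (from a - a). The set is symmetric: if d ∈ A - A then -d ∈ A - A.
Enumerate nonzero differences d = a - a' with a > a' (then include -d):
Positive differences: {1, 2, 3, 10, 12, 13}
Full difference set: {0} ∪ (positive diffs) ∪ (negative diffs).
|A - A| = 1 + 2·6 = 13 (matches direct enumeration: 13).

|A - A| = 13


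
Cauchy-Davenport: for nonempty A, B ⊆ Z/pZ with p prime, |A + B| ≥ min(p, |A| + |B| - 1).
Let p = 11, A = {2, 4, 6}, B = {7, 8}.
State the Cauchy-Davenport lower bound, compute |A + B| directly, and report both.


Cauchy-Davenport: |A + B| ≥ min(p, |A| + |B| - 1) for A, B nonempty in Z/pZ.
|A| = 3, |B| = 2, p = 11.
CD lower bound = min(11, 3 + 2 - 1) = min(11, 4) = 4.
Compute A + B mod 11 directly:
a = 2: 2+7=9, 2+8=10
a = 4: 4+7=0, 4+8=1
a = 6: 6+7=2, 6+8=3
A + B = {0, 1, 2, 3, 9, 10}, so |A + B| = 6.
Verify: 6 ≥ 4? Yes ✓.

CD lower bound = 4, actual |A + B| = 6.


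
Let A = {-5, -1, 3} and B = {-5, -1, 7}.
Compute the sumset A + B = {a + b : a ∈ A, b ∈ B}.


A + B = {a + b : a ∈ A, b ∈ B}.
Enumerate all |A|·|B| = 3·3 = 9 pairs (a, b) and collect distinct sums.
a = -5: -5+-5=-10, -5+-1=-6, -5+7=2
a = -1: -1+-5=-6, -1+-1=-2, -1+7=6
a = 3: 3+-5=-2, 3+-1=2, 3+7=10
Collecting distinct sums: A + B = {-10, -6, -2, 2, 6, 10}
|A + B| = 6

A + B = {-10, -6, -2, 2, 6, 10}


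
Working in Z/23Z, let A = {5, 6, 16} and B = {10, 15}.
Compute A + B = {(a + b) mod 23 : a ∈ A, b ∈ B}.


Work in Z/23Z: reduce every sum a + b modulo 23.
Enumerate all 6 pairs:
a = 5: 5+10=15, 5+15=20
a = 6: 6+10=16, 6+15=21
a = 16: 16+10=3, 16+15=8
Distinct residues collected: {3, 8, 15, 16, 20, 21}
|A + B| = 6 (out of 23 total residues).

A + B = {3, 8, 15, 16, 20, 21}


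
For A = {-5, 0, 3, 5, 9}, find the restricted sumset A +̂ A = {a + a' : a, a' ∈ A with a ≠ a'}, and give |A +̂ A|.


Restricted sumset: A +̂ A = {a + a' : a ∈ A, a' ∈ A, a ≠ a'}.
Equivalently, take A + A and drop any sum 2a that is achievable ONLY as a + a for a ∈ A (i.e. sums representable only with equal summands).
Enumerate pairs (a, a') with a < a' (symmetric, so each unordered pair gives one sum; this covers all a ≠ a'):
  -5 + 0 = -5
  -5 + 3 = -2
  -5 + 5 = 0
  -5 + 9 = 4
  0 + 3 = 3
  0 + 5 = 5
  0 + 9 = 9
  3 + 5 = 8
  3 + 9 = 12
  5 + 9 = 14
Collected distinct sums: {-5, -2, 0, 3, 4, 5, 8, 9, 12, 14}
|A +̂ A| = 10
(Reference bound: |A +̂ A| ≥ 2|A| - 3 for |A| ≥ 2, with |A| = 5 giving ≥ 7.)

|A +̂ A| = 10


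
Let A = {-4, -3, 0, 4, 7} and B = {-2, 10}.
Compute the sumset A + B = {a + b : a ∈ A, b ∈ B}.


A + B = {a + b : a ∈ A, b ∈ B}.
Enumerate all |A|·|B| = 5·2 = 10 pairs (a, b) and collect distinct sums.
a = -4: -4+-2=-6, -4+10=6
a = -3: -3+-2=-5, -3+10=7
a = 0: 0+-2=-2, 0+10=10
a = 4: 4+-2=2, 4+10=14
a = 7: 7+-2=5, 7+10=17
Collecting distinct sums: A + B = {-6, -5, -2, 2, 5, 6, 7, 10, 14, 17}
|A + B| = 10

A + B = {-6, -5, -2, 2, 5, 6, 7, 10, 14, 17}


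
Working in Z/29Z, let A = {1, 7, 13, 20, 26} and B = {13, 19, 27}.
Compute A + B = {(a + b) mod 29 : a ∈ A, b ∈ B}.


Work in Z/29Z: reduce every sum a + b modulo 29.
Enumerate all 15 pairs:
a = 1: 1+13=14, 1+19=20, 1+27=28
a = 7: 7+13=20, 7+19=26, 7+27=5
a = 13: 13+13=26, 13+19=3, 13+27=11
a = 20: 20+13=4, 20+19=10, 20+27=18
a = 26: 26+13=10, 26+19=16, 26+27=24
Distinct residues collected: {3, 4, 5, 10, 11, 14, 16, 18, 20, 24, 26, 28}
|A + B| = 12 (out of 29 total residues).

A + B = {3, 4, 5, 10, 11, 14, 16, 18, 20, 24, 26, 28}


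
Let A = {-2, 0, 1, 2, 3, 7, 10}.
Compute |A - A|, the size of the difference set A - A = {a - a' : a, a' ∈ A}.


A - A = {a - a' : a, a' ∈ A}; |A| = 7.
Bounds: 2|A|-1 ≤ |A - A| ≤ |A|² - |A| + 1, i.e. 13 ≤ |A - A| ≤ 43.
Note: 0 ∈ A - A always (from a - a). The set is symmetric: if d ∈ A - A then -d ∈ A - A.
Enumerate nonzero differences d = a - a' with a > a' (then include -d):
Positive differences: {1, 2, 3, 4, 5, 6, 7, 8, 9, 10, 12}
Full difference set: {0} ∪ (positive diffs) ∪ (negative diffs).
|A - A| = 1 + 2·11 = 23 (matches direct enumeration: 23).

|A - A| = 23


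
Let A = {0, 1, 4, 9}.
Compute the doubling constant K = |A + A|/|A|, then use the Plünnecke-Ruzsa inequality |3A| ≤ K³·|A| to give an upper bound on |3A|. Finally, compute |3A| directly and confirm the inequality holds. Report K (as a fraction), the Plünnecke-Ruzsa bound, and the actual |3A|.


|A| = 4.
Step 1: Compute A + A by enumerating all 16 pairs.
A + A = {0, 1, 2, 4, 5, 8, 9, 10, 13, 18}, so |A + A| = 10.
Step 2: Doubling constant K = |A + A|/|A| = 10/4 = 10/4 ≈ 2.5000.
Step 3: Plünnecke-Ruzsa gives |3A| ≤ K³·|A| = (2.5000)³ · 4 ≈ 62.5000.
Step 4: Compute 3A = A + A + A directly by enumerating all triples (a,b,c) ∈ A³; |3A| = 19.
Step 5: Check 19 ≤ 62.5000? Yes ✓.

K = 10/4, Plünnecke-Ruzsa bound K³|A| ≈ 62.5000, |3A| = 19, inequality holds.


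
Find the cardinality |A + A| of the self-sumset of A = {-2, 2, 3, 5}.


A + A = {a + a' : a, a' ∈ A}; |A| = 4.
General bounds: 2|A| - 1 ≤ |A + A| ≤ |A|(|A|+1)/2, i.e. 7 ≤ |A + A| ≤ 10.
Lower bound 2|A|-1 is attained iff A is an arithmetic progression.
Enumerate sums a + a' for a ≤ a' (symmetric, so this suffices):
a = -2: -2+-2=-4, -2+2=0, -2+3=1, -2+5=3
a = 2: 2+2=4, 2+3=5, 2+5=7
a = 3: 3+3=6, 3+5=8
a = 5: 5+5=10
Distinct sums: {-4, 0, 1, 3, 4, 5, 6, 7, 8, 10}
|A + A| = 10

|A + A| = 10


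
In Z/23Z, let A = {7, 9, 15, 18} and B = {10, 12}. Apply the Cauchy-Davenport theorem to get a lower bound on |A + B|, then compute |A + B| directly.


Cauchy-Davenport: |A + B| ≥ min(p, |A| + |B| - 1) for A, B nonempty in Z/pZ.
|A| = 4, |B| = 2, p = 23.
CD lower bound = min(23, 4 + 2 - 1) = min(23, 5) = 5.
Compute A + B mod 23 directly:
a = 7: 7+10=17, 7+12=19
a = 9: 9+10=19, 9+12=21
a = 15: 15+10=2, 15+12=4
a = 18: 18+10=5, 18+12=7
A + B = {2, 4, 5, 7, 17, 19, 21}, so |A + B| = 7.
Verify: 7 ≥ 5? Yes ✓.

CD lower bound = 5, actual |A + B| = 7.


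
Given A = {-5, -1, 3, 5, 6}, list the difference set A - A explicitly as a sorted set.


A - A = {a - a' : a, a' ∈ A}.
Compute a - a' for each ordered pair (a, a'):
a = -5: -5--5=0, -5--1=-4, -5-3=-8, -5-5=-10, -5-6=-11
a = -1: -1--5=4, -1--1=0, -1-3=-4, -1-5=-6, -1-6=-7
a = 3: 3--5=8, 3--1=4, 3-3=0, 3-5=-2, 3-6=-3
a = 5: 5--5=10, 5--1=6, 5-3=2, 5-5=0, 5-6=-1
a = 6: 6--5=11, 6--1=7, 6-3=3, 6-5=1, 6-6=0
Collecting distinct values (and noting 0 appears from a-a):
A - A = {-11, -10, -8, -7, -6, -4, -3, -2, -1, 0, 1, 2, 3, 4, 6, 7, 8, 10, 11}
|A - A| = 19

A - A = {-11, -10, -8, -7, -6, -4, -3, -2, -1, 0, 1, 2, 3, 4, 6, 7, 8, 10, 11}


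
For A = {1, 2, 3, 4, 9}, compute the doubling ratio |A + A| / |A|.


|A| = 5.
Compute A + A by enumerating all 25 pairs.
A + A = {2, 3, 4, 5, 6, 7, 8, 10, 11, 12, 13, 18}, so |A + A| = 12.
K = |A + A| / |A| = 12/5 (already in lowest terms) ≈ 2.4000.
Reference: AP of size 5 gives K = 9/5 ≈ 1.8000; a fully generic set of size 5 gives K ≈ 3.0000.

|A| = 5, |A + A| = 12, K = 12/5.


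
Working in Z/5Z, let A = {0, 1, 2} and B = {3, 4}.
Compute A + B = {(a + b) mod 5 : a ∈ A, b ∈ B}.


Work in Z/5Z: reduce every sum a + b modulo 5.
Enumerate all 6 pairs:
a = 0: 0+3=3, 0+4=4
a = 1: 1+3=4, 1+4=0
a = 2: 2+3=0, 2+4=1
Distinct residues collected: {0, 1, 3, 4}
|A + B| = 4 (out of 5 total residues).

A + B = {0, 1, 3, 4}


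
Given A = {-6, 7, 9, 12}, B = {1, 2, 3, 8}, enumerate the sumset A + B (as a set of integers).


A + B = {a + b : a ∈ A, b ∈ B}.
Enumerate all |A|·|B| = 4·4 = 16 pairs (a, b) and collect distinct sums.
a = -6: -6+1=-5, -6+2=-4, -6+3=-3, -6+8=2
a = 7: 7+1=8, 7+2=9, 7+3=10, 7+8=15
a = 9: 9+1=10, 9+2=11, 9+3=12, 9+8=17
a = 12: 12+1=13, 12+2=14, 12+3=15, 12+8=20
Collecting distinct sums: A + B = {-5, -4, -3, 2, 8, 9, 10, 11, 12, 13, 14, 15, 17, 20}
|A + B| = 14

A + B = {-5, -4, -3, 2, 8, 9, 10, 11, 12, 13, 14, 15, 17, 20}


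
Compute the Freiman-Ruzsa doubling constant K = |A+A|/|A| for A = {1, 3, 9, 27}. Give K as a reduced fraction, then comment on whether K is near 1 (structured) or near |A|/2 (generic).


|A| = 4.
Compute A + A by enumerating all 16 pairs.
A + A = {2, 4, 6, 10, 12, 18, 28, 30, 36, 54}, so |A + A| = 10.
K = |A + A| / |A| = 10/4 = 5/2 ≈ 2.5000.
Reference: AP of size 4 gives K = 7/4 ≈ 1.7500; a fully generic set of size 4 gives K ≈ 2.5000.

|A| = 4, |A + A| = 10, K = 10/4 = 5/2.


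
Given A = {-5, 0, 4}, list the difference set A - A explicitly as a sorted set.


A - A = {a - a' : a, a' ∈ A}.
Compute a - a' for each ordered pair (a, a'):
a = -5: -5--5=0, -5-0=-5, -5-4=-9
a = 0: 0--5=5, 0-0=0, 0-4=-4
a = 4: 4--5=9, 4-0=4, 4-4=0
Collecting distinct values (and noting 0 appears from a-a):
A - A = {-9, -5, -4, 0, 4, 5, 9}
|A - A| = 7

A - A = {-9, -5, -4, 0, 4, 5, 9}


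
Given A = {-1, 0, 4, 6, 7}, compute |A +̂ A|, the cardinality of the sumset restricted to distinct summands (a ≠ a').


Restricted sumset: A +̂ A = {a + a' : a ∈ A, a' ∈ A, a ≠ a'}.
Equivalently, take A + A and drop any sum 2a that is achievable ONLY as a + a for a ∈ A (i.e. sums representable only with equal summands).
Enumerate pairs (a, a') with a < a' (symmetric, so each unordered pair gives one sum; this covers all a ≠ a'):
  -1 + 0 = -1
  -1 + 4 = 3
  -1 + 6 = 5
  -1 + 7 = 6
  0 + 4 = 4
  0 + 6 = 6
  0 + 7 = 7
  4 + 6 = 10
  4 + 7 = 11
  6 + 7 = 13
Collected distinct sums: {-1, 3, 4, 5, 6, 7, 10, 11, 13}
|A +̂ A| = 9
(Reference bound: |A +̂ A| ≥ 2|A| - 3 for |A| ≥ 2, with |A| = 5 giving ≥ 7.)

|A +̂ A| = 9


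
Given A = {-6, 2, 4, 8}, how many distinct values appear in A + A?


A + A = {a + a' : a, a' ∈ A}; |A| = 4.
General bounds: 2|A| - 1 ≤ |A + A| ≤ |A|(|A|+1)/2, i.e. 7 ≤ |A + A| ≤ 10.
Lower bound 2|A|-1 is attained iff A is an arithmetic progression.
Enumerate sums a + a' for a ≤ a' (symmetric, so this suffices):
a = -6: -6+-6=-12, -6+2=-4, -6+4=-2, -6+8=2
a = 2: 2+2=4, 2+4=6, 2+8=10
a = 4: 4+4=8, 4+8=12
a = 8: 8+8=16
Distinct sums: {-12, -4, -2, 2, 4, 6, 8, 10, 12, 16}
|A + A| = 10

|A + A| = 10


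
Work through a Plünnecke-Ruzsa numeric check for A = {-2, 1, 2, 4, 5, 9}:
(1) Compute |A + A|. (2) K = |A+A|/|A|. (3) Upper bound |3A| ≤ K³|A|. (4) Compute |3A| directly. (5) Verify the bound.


|A| = 6.
Step 1: Compute A + A by enumerating all 36 pairs.
A + A = {-4, -1, 0, 2, 3, 4, 5, 6, 7, 8, 9, 10, 11, 13, 14, 18}, so |A + A| = 16.
Step 2: Doubling constant K = |A + A|/|A| = 16/6 = 16/6 ≈ 2.6667.
Step 3: Plünnecke-Ruzsa gives |3A| ≤ K³·|A| = (2.6667)³ · 6 ≈ 113.7778.
Step 4: Compute 3A = A + A + A directly by enumerating all triples (a,b,c) ∈ A³; |3A| = 27.
Step 5: Check 27 ≤ 113.7778? Yes ✓.

K = 16/6, Plünnecke-Ruzsa bound K³|A| ≈ 113.7778, |3A| = 27, inequality holds.


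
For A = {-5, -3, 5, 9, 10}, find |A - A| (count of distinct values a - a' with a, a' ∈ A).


A - A = {a - a' : a, a' ∈ A}; |A| = 5.
Bounds: 2|A|-1 ≤ |A - A| ≤ |A|² - |A| + 1, i.e. 9 ≤ |A - A| ≤ 21.
Note: 0 ∈ A - A always (from a - a). The set is symmetric: if d ∈ A - A then -d ∈ A - A.
Enumerate nonzero differences d = a - a' with a > a' (then include -d):
Positive differences: {1, 2, 4, 5, 8, 10, 12, 13, 14, 15}
Full difference set: {0} ∪ (positive diffs) ∪ (negative diffs).
|A - A| = 1 + 2·10 = 21 (matches direct enumeration: 21).

|A - A| = 21


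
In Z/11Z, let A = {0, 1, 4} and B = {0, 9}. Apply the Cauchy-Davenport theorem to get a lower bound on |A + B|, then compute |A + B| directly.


Cauchy-Davenport: |A + B| ≥ min(p, |A| + |B| - 1) for A, B nonempty in Z/pZ.
|A| = 3, |B| = 2, p = 11.
CD lower bound = min(11, 3 + 2 - 1) = min(11, 4) = 4.
Compute A + B mod 11 directly:
a = 0: 0+0=0, 0+9=9
a = 1: 1+0=1, 1+9=10
a = 4: 4+0=4, 4+9=2
A + B = {0, 1, 2, 4, 9, 10}, so |A + B| = 6.
Verify: 6 ≥ 4? Yes ✓.

CD lower bound = 4, actual |A + B| = 6.


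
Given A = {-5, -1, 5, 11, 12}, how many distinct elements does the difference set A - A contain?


A - A = {a - a' : a, a' ∈ A}; |A| = 5.
Bounds: 2|A|-1 ≤ |A - A| ≤ |A|² - |A| + 1, i.e. 9 ≤ |A - A| ≤ 21.
Note: 0 ∈ A - A always (from a - a). The set is symmetric: if d ∈ A - A then -d ∈ A - A.
Enumerate nonzero differences d = a - a' with a > a' (then include -d):
Positive differences: {1, 4, 6, 7, 10, 12, 13, 16, 17}
Full difference set: {0} ∪ (positive diffs) ∪ (negative diffs).
|A - A| = 1 + 2·9 = 19 (matches direct enumeration: 19).

|A - A| = 19


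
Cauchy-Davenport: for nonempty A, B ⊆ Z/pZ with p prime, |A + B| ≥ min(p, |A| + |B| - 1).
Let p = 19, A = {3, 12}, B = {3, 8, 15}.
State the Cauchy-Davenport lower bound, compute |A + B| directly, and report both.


Cauchy-Davenport: |A + B| ≥ min(p, |A| + |B| - 1) for A, B nonempty in Z/pZ.
|A| = 2, |B| = 3, p = 19.
CD lower bound = min(19, 2 + 3 - 1) = min(19, 4) = 4.
Compute A + B mod 19 directly:
a = 3: 3+3=6, 3+8=11, 3+15=18
a = 12: 12+3=15, 12+8=1, 12+15=8
A + B = {1, 6, 8, 11, 15, 18}, so |A + B| = 6.
Verify: 6 ≥ 4? Yes ✓.

CD lower bound = 4, actual |A + B| = 6.


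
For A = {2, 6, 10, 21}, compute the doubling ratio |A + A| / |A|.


|A| = 4.
Compute A + A by enumerating all 16 pairs.
A + A = {4, 8, 12, 16, 20, 23, 27, 31, 42}, so |A + A| = 9.
K = |A + A| / |A| = 9/4 (already in lowest terms) ≈ 2.2500.
Reference: AP of size 4 gives K = 7/4 ≈ 1.7500; a fully generic set of size 4 gives K ≈ 2.5000.

|A| = 4, |A + A| = 9, K = 9/4.


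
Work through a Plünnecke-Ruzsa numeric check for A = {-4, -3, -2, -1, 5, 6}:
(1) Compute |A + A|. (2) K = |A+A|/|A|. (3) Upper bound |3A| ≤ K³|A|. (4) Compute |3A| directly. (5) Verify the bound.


|A| = 6.
Step 1: Compute A + A by enumerating all 36 pairs.
A + A = {-8, -7, -6, -5, -4, -3, -2, 1, 2, 3, 4, 5, 10, 11, 12}, so |A + A| = 15.
Step 2: Doubling constant K = |A + A|/|A| = 15/6 = 15/6 ≈ 2.5000.
Step 3: Plünnecke-Ruzsa gives |3A| ≤ K³·|A| = (2.5000)³ · 6 ≈ 93.7500.
Step 4: Compute 3A = A + A + A directly by enumerating all triples (a,b,c) ∈ A³; |3A| = 27.
Step 5: Check 27 ≤ 93.7500? Yes ✓.

K = 15/6, Plünnecke-Ruzsa bound K³|A| ≈ 93.7500, |3A| = 27, inequality holds.


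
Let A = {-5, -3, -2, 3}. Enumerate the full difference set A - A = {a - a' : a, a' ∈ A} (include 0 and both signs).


A - A = {a - a' : a, a' ∈ A}.
Compute a - a' for each ordered pair (a, a'):
a = -5: -5--5=0, -5--3=-2, -5--2=-3, -5-3=-8
a = -3: -3--5=2, -3--3=0, -3--2=-1, -3-3=-6
a = -2: -2--5=3, -2--3=1, -2--2=0, -2-3=-5
a = 3: 3--5=8, 3--3=6, 3--2=5, 3-3=0
Collecting distinct values (and noting 0 appears from a-a):
A - A = {-8, -6, -5, -3, -2, -1, 0, 1, 2, 3, 5, 6, 8}
|A - A| = 13

A - A = {-8, -6, -5, -3, -2, -1, 0, 1, 2, 3, 5, 6, 8}
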